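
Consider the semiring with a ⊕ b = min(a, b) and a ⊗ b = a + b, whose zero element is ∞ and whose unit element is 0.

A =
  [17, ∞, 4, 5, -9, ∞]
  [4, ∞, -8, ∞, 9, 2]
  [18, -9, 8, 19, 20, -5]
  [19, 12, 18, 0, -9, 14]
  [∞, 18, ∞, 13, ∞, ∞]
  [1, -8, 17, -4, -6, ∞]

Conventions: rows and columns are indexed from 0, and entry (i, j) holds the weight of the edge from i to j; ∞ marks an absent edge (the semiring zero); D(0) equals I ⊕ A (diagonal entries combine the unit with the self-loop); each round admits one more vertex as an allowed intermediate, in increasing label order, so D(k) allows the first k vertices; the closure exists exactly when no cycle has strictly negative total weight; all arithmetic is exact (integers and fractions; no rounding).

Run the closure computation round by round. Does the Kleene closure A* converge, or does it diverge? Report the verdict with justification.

D(0):
  [0, ∞, 4, 5, -9, ∞]
  [4, 0, -8, ∞, 9, 2]
  [18, -9, 0, 19, 20, -5]
  [19, 12, 18, 0, -9, 14]
  [∞, 18, ∞, 13, 0, ∞]
  [1, -8, 17, -4, -6, 0]
D(1):
  [0, ∞, 4, 5, -9, ∞]
  [4, 0, -8, 9, -5, 2]
  [18, -9, 0, 19, 9, -5]
  [19, 12, 18, 0, -9, 14]
  [∞, 18, ∞, 13, 0, ∞]
  [1, -8, 5, -4, -8, 0]
Detection: at round 2, diagonal entry (2, 2) turns strictly negative.
Key observation: the cycle 2->1->0->2 has total weight (-9) + 4 + 4, which is strictly negative.
Answer: DIVERGES — negative cycle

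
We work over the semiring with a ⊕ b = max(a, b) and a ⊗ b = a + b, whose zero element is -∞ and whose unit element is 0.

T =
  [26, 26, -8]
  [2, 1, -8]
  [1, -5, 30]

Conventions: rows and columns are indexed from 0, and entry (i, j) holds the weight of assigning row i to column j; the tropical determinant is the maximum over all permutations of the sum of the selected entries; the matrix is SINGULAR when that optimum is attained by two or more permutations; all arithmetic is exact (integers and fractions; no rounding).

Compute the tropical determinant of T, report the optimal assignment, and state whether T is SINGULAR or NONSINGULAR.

σ = (0, 1, 2): 26 + 1 + 30 = 57
σ = (0, 2, 1): 26 + (-8) + (-5) = 13
σ = (1, 0, 2): 26 + 2 + 30 = 58
σ = (1, 2, 0): 26 + (-8) + 1 = 19
σ = (2, 0, 1): (-8) + 2 + (-5) = -11
σ = (2, 1, 0): (-8) + 1 + 1 = -6
Optimal value attained by: σ = (1, 0, 2).
Answer: det⊕(T) = 58; verdict: NONSINGULAR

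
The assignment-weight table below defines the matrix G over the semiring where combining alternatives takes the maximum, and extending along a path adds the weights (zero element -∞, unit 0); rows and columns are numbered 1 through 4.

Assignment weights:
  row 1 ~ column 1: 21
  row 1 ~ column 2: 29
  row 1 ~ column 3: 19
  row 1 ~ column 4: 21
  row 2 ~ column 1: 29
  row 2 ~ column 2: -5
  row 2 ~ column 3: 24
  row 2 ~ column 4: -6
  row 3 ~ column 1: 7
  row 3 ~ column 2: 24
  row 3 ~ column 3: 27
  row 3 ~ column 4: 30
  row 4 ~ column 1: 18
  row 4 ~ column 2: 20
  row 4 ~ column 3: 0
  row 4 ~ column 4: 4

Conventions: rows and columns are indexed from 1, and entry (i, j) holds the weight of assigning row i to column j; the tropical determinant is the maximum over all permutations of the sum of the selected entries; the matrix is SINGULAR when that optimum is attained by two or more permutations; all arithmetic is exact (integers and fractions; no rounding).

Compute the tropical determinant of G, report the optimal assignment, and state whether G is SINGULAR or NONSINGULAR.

σ = (1, 2, 3, 4): 21 + (-5) + 27 + 4 = 47
σ = (1, 2, 4, 3): 21 + (-5) + 30 + 0 = 46
σ = (1, 3, 2, 4): 21 + 24 + 24 + 4 = 73
σ = (1, 3, 4, 2): 21 + 24 + 30 + 20 = 95
σ = (1, 4, 2, 3): 21 + (-6) + 24 + 0 = 39
σ = (1, 4, 3, 2): 21 + (-6) + 27 + 20 = 62
σ = (2, 1, 3, 4): 29 + 29 + 27 + 4 = 89
σ = (2, 1, 4, 3): 29 + 29 + 30 + 0 = 88
σ = (2, 3, 1, 4): 29 + 24 + 7 + 4 = 64
σ = (2, 3, 4, 1): 29 + 24 + 30 + 18 = 101
σ = (2, 4, 1, 3): 29 + (-6) + 7 + 0 = 30
σ = (2, 4, 3, 1): 29 + (-6) + 27 + 18 = 68
σ = (3, 1, 2, 4): 19 + 29 + 24 + 4 = 76
σ = (3, 1, 4, 2): 19 + 29 + 30 + 20 = 98
σ = (3, 2, 1, 4): 19 + (-5) + 7 + 4 = 25
σ = (3, 2, 4, 1): 19 + (-5) + 30 + 18 = 62
σ = (3, 4, 1, 2): 19 + (-6) + 7 + 20 = 40
σ = (3, 4, 2, 1): 19 + (-6) + 24 + 18 = 55
σ = (4, 1, 2, 3): 21 + 29 + 24 + 0 = 74
σ = (4, 1, 3, 2): 21 + 29 + 27 + 20 = 97
σ = (4, 2, 1, 3): 21 + (-5) + 7 + 0 = 23
σ = (4, 2, 3, 1): 21 + (-5) + 27 + 18 = 61
σ = (4, 3, 1, 2): 21 + 24 + 7 + 20 = 72
σ = (4, 3, 2, 1): 21 + 24 + 24 + 18 = 87
Optimal value attained by: σ = (2, 3, 4, 1).
Answer: det⊕(G) = 101; verdict: NONSINGULAR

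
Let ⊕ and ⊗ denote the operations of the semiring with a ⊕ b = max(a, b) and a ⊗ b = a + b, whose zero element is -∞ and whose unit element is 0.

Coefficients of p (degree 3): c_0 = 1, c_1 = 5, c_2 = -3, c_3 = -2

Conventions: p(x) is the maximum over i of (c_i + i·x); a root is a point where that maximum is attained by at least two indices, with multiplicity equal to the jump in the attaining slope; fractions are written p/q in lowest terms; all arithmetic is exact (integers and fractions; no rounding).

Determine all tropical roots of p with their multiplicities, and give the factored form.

hull edge (i=0, c=1) to (i=1, c=5): slope 4, span 1
hull edge (i=1, c=5) to (i=3, c=-2): slope -7/2, span 2
Factored form: p(x) = -2 ⊗ (x ⊕ (-4)) ⊗ (x ⊕ 7/2) ⊗ (x ⊕ 7/2)
Answer: roots = -4 (mult 1), 7/2 (mult 2)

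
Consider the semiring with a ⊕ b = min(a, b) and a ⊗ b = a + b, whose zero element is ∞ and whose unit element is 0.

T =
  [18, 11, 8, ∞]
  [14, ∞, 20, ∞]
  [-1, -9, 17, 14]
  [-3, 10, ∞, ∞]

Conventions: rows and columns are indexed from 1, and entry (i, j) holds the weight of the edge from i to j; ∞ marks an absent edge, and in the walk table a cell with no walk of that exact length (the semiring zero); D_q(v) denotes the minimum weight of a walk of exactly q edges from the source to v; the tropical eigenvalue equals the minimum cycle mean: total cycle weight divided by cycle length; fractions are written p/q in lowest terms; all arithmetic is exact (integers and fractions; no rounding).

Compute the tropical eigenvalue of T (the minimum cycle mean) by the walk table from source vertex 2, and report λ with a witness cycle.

q=0: [∞, 0, ∞, ∞]
q=1: [14, ∞, 20, ∞]
q=2: [19, 11, 22, 34]
q=3: [21, 13, 27, 36]
q=4: [26, 18, 29, 41]
Optimal cycle mean attained by: cycle 1->3->1, total 8 + (-1), length 2.
Answer: λ = 7/2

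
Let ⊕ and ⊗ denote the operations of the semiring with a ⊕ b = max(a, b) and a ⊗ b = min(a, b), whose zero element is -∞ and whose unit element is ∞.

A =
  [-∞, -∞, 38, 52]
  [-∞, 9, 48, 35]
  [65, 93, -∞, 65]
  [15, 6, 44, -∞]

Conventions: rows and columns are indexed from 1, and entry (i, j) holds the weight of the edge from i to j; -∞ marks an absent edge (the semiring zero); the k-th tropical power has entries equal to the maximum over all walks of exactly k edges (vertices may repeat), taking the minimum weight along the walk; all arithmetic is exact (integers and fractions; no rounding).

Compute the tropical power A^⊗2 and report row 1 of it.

A^⊗2:
  [38, 38, 44, 38]
  [48, 48, 35, 48]
  [15, 9, 48, 52]
  [44, 44, 15, 44]
Answer: row 1 of A^⊗2 = [38, 38, 44, 38]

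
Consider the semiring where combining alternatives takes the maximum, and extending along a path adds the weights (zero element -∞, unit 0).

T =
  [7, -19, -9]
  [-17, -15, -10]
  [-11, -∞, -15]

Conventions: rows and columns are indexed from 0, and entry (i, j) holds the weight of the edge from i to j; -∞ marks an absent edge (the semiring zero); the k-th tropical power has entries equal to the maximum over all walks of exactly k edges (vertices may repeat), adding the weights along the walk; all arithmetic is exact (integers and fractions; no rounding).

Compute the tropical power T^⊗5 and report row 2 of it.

T^⊗2:
  [14, -12, -2]
  [-10, -30, -25]
  [-4, -30, -20]
T^⊗3:
  [21, -5, 5]
  [-3, -29, -19]
  [3, -23, -13]
T^⊗4:
  [28, 2, 12]
  [4, -22, -12]
  [10, -16, -6]
T^⊗5:
  [35, 9, 19]
  [11, -15, -5]
  [17, -9, 1]
Answer: row 2 of T^⊗5 = [17, -9, 1]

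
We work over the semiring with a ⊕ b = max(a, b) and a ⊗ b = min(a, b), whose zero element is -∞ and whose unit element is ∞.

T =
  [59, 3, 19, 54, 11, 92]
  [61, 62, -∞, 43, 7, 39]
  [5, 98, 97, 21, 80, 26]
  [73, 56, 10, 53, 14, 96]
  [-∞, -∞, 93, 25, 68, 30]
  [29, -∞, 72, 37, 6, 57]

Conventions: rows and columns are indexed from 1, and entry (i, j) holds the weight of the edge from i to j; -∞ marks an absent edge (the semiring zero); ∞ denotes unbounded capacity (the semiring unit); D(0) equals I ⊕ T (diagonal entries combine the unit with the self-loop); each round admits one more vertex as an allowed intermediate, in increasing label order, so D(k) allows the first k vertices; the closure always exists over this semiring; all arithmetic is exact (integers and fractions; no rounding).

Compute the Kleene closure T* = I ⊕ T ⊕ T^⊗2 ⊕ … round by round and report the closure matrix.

D(0):
  [∞, 3, 19, 54, 11, 92]
  [61, ∞, -∞, 43, 7, 39]
  [5, 98, ∞, 21, 80, 26]
  [73, 56, 10, ∞, 14, 96]
  [-∞, -∞, 93, 25, ∞, 30]
  [29, -∞, 72, 37, 6, ∞]
D(1):
  [∞, 3, 19, 54, 11, 92]
  [61, ∞, 19, 54, 11, 61]
  [5, 98, ∞, 21, 80, 26]
  [73, 56, 19, ∞, 14, 96]
  [-∞, -∞, 93, 25, ∞, 30]
  [29, 3, 72, 37, 11, ∞]
D(2):
  [∞, 3, 19, 54, 11, 92]
  [61, ∞, 19, 54, 11, 61]
  [61, 98, ∞, 54, 80, 61]
  [73, 56, 19, ∞, 14, 96]
  [-∞, -∞, 93, 25, ∞, 30]
  [29, 3, 72, 37, 11, ∞]
D(3):
  [∞, 19, 19, 54, 19, 92]
  [61, ∞, 19, 54, 19, 61]
  [61, 98, ∞, 54, 80, 61]
  [73, 56, 19, ∞, 19, 96]
  [61, 93, 93, 54, ∞, 61]
  [61, 72, 72, 54, 72, ∞]
D(4):
  [∞, 54, 19, 54, 19, 92]
  [61, ∞, 19, 54, 19, 61]
  [61, 98, ∞, 54, 80, 61]
  [73, 56, 19, ∞, 19, 96]
  [61, 93, 93, 54, ∞, 61]
  [61, 72, 72, 54, 72, ∞]
D(5):
  [∞, 54, 19, 54, 19, 92]
  [61, ∞, 19, 54, 19, 61]
  [61, 98, ∞, 54, 80, 61]
  [73, 56, 19, ∞, 19, 96]
  [61, 93, 93, 54, ∞, 61]
  [61, 72, 72, 54, 72, ∞]
D(6):
  [∞, 72, 72, 54, 72, 92]
  [61, ∞, 61, 54, 61, 61]
  [61, 98, ∞, 54, 80, 61]
  [73, 72, 72, ∞, 72, 96]
  [61, 93, 93, 54, ∞, 61]
  [61, 72, 72, 54, 72, ∞]
Answer: T* = [[∞, 72, 72, 54, 72, 92], [61, ∞, 61, 54, 61, 61], [61, 98, ∞, 54, 80, 61], [73, 72, 72, ∞, 72, 96], [61, 93, 93, 54, ∞, 61], [61, 72, 72, 54, 72, ∞]]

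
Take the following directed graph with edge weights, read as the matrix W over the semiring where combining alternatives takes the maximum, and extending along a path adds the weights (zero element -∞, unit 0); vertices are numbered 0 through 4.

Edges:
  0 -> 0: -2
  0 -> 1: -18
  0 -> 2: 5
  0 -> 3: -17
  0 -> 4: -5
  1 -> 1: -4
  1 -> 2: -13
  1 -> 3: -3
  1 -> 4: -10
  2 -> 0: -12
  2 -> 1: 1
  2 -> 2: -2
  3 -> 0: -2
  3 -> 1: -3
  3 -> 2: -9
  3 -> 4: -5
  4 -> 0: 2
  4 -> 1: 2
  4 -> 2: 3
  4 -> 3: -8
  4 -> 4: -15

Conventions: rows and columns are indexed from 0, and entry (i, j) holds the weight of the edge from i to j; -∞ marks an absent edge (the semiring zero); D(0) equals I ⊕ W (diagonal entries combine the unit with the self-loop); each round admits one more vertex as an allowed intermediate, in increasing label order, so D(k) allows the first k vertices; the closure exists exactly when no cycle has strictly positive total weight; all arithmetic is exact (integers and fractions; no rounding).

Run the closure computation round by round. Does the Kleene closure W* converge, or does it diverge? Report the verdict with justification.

D(0):
  [0, -18, 5, -17, -5]
  [-∞, 0, -13, -3, -10]
  [-12, 1, 0, -∞, -∞]
  [-2, -3, -9, 0, -5]
  [2, 2, 3, -8, 0]
D(1):
  [0, -18, 5, -17, -5]
  [-∞, 0, -13, -3, -10]
  [-12, 1, 0, -29, -17]
  [-2, -3, 3, 0, -5]
  [2, 2, 7, -8, 0]
D(2):
  [0, -18, 5, -17, -5]
  [-∞, 0, -13, -3, -10]
  [-12, 1, 0, -2, -9]
  [-2, -3, 3, 0, -5]
  [2, 2, 7, -1, 0]
Detection: at round 3, diagonal entry (3, 3) turns strictly positive.
Key observation: the cycle 3->0->2->1->3 has total weight (-2) + 5 + 1 + (-3), which is strictly positive.
Answer: DIVERGES — positive cycle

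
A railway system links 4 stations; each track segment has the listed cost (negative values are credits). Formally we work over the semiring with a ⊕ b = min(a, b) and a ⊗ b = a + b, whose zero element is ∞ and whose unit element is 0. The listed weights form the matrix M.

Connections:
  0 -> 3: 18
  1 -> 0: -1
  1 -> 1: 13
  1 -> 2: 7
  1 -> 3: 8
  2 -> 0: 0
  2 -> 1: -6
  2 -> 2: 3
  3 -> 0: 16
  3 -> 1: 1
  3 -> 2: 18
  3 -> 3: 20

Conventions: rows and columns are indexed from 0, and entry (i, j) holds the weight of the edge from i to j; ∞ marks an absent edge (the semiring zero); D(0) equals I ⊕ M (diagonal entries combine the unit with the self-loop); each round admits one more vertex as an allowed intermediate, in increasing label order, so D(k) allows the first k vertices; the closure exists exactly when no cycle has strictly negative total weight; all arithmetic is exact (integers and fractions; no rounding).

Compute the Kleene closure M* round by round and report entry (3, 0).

D(0):
  [0, ∞, ∞, 18]
  [-1, 0, 7, 8]
  [0, -6, 0, ∞]
  [16, 1, 18, 0]
D(1):
  [0, ∞, ∞, 18]
  [-1, 0, 7, 8]
  [0, -6, 0, 18]
  [16, 1, 18, 0]
D(2):
  [0, ∞, ∞, 18]
  [-1, 0, 7, 8]
  [-7, -6, 0, 2]
  [0, 1, 8, 0]
D(3):
  [0, ∞, ∞, 18]
  [-1, 0, 7, 8]
  [-7, -6, 0, 2]
  [0, 1, 8, 0]
D(4):
  [0, 19, 26, 18]
  [-1, 0, 7, 8]
  [-7, -6, 0, 2]
  [0, 1, 8, 0]
Answer: M*[3][0] = 0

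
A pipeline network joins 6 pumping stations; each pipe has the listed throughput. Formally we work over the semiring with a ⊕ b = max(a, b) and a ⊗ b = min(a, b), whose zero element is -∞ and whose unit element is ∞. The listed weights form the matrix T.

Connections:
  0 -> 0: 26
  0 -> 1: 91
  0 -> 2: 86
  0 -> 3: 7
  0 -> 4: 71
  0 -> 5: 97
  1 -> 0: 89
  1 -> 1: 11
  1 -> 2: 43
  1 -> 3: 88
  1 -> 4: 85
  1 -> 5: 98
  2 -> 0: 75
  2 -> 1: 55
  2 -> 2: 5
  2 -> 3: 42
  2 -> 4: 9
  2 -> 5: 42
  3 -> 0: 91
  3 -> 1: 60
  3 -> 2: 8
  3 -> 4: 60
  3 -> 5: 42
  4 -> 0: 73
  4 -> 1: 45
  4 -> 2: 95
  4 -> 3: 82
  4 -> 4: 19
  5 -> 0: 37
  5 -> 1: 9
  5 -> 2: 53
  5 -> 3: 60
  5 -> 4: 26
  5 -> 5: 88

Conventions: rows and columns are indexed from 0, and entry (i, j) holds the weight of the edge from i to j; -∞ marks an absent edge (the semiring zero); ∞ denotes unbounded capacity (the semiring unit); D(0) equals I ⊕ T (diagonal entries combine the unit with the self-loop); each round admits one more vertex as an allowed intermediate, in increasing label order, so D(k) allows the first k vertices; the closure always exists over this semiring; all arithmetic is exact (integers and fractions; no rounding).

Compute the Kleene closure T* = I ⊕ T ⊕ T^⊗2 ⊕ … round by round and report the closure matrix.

D(0):
  [∞, 91, 86, 7, 71, 97]
  [89, ∞, 43, 88, 85, 98]
  [75, 55, ∞, 42, 9, 42]
  [91, 60, 8, ∞, 60, 42]
  [73, 45, 95, 82, ∞, -∞]
  [37, 9, 53, 60, 26, ∞]
D(1):
  [∞, 91, 86, 7, 71, 97]
  [89, ∞, 86, 88, 85, 98]
  [75, 75, ∞, 42, 71, 75]
  [91, 91, 86, ∞, 71, 91]
  [73, 73, 95, 82, ∞, 73]
  [37, 37, 53, 60, 37, ∞]
D(2):
  [∞, 91, 86, 88, 85, 97]
  [89, ∞, 86, 88, 85, 98]
  [75, 75, ∞, 75, 75, 75]
  [91, 91, 86, ∞, 85, 91]
  [73, 73, 95, 82, ∞, 73]
  [37, 37, 53, 60, 37, ∞]
D(3):
  [∞, 91, 86, 88, 85, 97]
  [89, ∞, 86, 88, 85, 98]
  [75, 75, ∞, 75, 75, 75]
  [91, 91, 86, ∞, 85, 91]
  [75, 75, 95, 82, ∞, 75]
  [53, 53, 53, 60, 53, ∞]
D(4):
  [∞, 91, 86, 88, 85, 97]
  [89, ∞, 86, 88, 85, 98]
  [75, 75, ∞, 75, 75, 75]
  [91, 91, 86, ∞, 85, 91]
  [82, 82, 95, 82, ∞, 82]
  [60, 60, 60, 60, 60, ∞]
D(5):
  [∞, 91, 86, 88, 85, 97]
  [89, ∞, 86, 88, 85, 98]
  [75, 75, ∞, 75, 75, 75]
  [91, 91, 86, ∞, 85, 91]
  [82, 82, 95, 82, ∞, 82]
  [60, 60, 60, 60, 60, ∞]
D(6):
  [∞, 91, 86, 88, 85, 97]
  [89, ∞, 86, 88, 85, 98]
  [75, 75, ∞, 75, 75, 75]
  [91, 91, 86, ∞, 85, 91]
  [82, 82, 95, 82, ∞, 82]
  [60, 60, 60, 60, 60, ∞]
Answer: T* = [[∞, 91, 86, 88, 85, 97], [89, ∞, 86, 88, 85, 98], [75, 75, ∞, 75, 75, 75], [91, 91, 86, ∞, 85, 91], [82, 82, 95, 82, ∞, 82], [60, 60, 60, 60, 60, ∞]]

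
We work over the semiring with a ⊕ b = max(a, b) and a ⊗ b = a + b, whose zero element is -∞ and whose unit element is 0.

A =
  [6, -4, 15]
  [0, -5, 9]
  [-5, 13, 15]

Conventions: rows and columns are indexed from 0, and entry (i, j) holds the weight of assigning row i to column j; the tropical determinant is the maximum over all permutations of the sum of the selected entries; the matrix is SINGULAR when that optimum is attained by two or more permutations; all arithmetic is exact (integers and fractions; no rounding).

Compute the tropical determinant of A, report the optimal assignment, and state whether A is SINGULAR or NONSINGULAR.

σ = (0, 1, 2): 6 + (-5) + 15 = 16
σ = (0, 2, 1): 6 + 9 + 13 = 28
σ = (1, 0, 2): (-4) + 0 + 15 = 11
σ = (1, 2, 0): (-4) + 9 + (-5) = 0
σ = (2, 0, 1): 15 + 0 + 13 = 28
σ = (2, 1, 0): 15 + (-5) + (-5) = 5
Optimal value attained by: σ = (0, 2, 1).
Answer: det⊕(A) = 28; verdict: SINGULAR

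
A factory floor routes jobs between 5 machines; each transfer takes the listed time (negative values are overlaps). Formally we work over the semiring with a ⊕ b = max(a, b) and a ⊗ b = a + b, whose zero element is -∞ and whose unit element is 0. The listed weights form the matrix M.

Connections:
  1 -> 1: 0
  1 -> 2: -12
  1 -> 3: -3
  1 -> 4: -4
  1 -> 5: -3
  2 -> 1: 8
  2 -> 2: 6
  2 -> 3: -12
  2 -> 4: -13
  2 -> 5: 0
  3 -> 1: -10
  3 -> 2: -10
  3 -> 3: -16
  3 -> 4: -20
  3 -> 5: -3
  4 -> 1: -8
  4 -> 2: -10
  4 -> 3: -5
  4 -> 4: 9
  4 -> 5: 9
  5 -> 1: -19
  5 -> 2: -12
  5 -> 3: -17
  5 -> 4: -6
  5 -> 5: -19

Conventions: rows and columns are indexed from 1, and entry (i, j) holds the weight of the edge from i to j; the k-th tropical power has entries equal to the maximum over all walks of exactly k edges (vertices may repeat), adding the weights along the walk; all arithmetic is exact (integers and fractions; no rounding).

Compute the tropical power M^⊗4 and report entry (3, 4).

M^⊗2:
  [0, -6, -3, 5, 5]
  [14, 12, 5, 4, 6]
  [-2, -4, -13, -9, -10]
  [1, -1, 4, 18, 18]
  [-4, -6, -11, 3, 3]
M^⊗3:
  [2, 0, 0, 14, 14]
  [20, 18, 11, 13, 13]
  [4, 2, -5, 0, 0]
  [10, 8, 13, 27, 27]
  [2, 0, -2, 12, 12]
M^⊗4:
  [8, 6, 9, 23, 23]
  [26, 24, 17, 22, 22]
  [10, 8, 1, 9, 9]
  [19, 17, 22, 36, 36]
  [8, 6, 7, 21, 21]
Key observation: the optimum is the walk 3->5->4->4->4, with weight (-3) + (-6) + 9 + 9 = 9.
Optimal value attained by: walk 3->5->4->4->4.
Answer: (M^⊗4)[3][4] = 9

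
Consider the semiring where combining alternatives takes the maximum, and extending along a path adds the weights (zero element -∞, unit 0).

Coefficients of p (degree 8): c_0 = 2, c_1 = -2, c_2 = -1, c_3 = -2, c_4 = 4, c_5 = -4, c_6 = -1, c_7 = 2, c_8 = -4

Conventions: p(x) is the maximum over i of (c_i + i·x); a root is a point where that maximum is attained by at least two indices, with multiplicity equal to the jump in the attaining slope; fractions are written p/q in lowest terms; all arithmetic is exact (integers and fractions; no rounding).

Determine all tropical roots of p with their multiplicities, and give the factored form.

hull edge (i=0, c=2) to (i=4, c=4): slope 1/2, span 4
hull edge (i=4, c=4) to (i=7, c=2): slope -2/3, span 3
hull edge (i=7, c=2) to (i=8, c=-4): slope -6, span 1
Factored form: p(x) = -4 ⊗ (x ⊕ (-1/2)) ⊗ (x ⊕ (-1/2)) ⊗ (x ⊕ (-1/2)) ⊗ (x ⊕ (-1/2)) ⊗ (x ⊕ 2/3) ⊗ (x ⊕ 2/3) ⊗ (x ⊕ 2/3) ⊗ (x ⊕ 6)
Answer: roots = -1/2 (mult 4), 2/3 (mult 3), 6 (mult 1)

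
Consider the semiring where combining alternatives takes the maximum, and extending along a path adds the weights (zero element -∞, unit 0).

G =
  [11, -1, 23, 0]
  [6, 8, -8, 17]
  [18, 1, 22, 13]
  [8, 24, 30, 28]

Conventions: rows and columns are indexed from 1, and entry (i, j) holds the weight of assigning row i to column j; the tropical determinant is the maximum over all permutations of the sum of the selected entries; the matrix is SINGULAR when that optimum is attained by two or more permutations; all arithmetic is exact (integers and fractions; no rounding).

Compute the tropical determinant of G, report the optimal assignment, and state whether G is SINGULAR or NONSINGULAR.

σ = (1, 2, 3, 4): 11 + 8 + 22 + 28 = 69
σ = (1, 2, 4, 3): 11 + 8 + 13 + 30 = 62
σ = (1, 3, 2, 4): 11 + (-8) + 1 + 28 = 32
σ = (1, 3, 4, 2): 11 + (-8) + 13 + 24 = 40
σ = (1, 4, 2, 3): 11 + 17 + 1 + 30 = 59
σ = (1, 4, 3, 2): 11 + 17 + 22 + 24 = 74
σ = (2, 1, 3, 4): (-1) + 6 + 22 + 28 = 55
σ = (2, 1, 4, 3): (-1) + 6 + 13 + 30 = 48
σ = (2, 3, 1, 4): (-1) + (-8) + 18 + 28 = 37
σ = (2, 3, 4, 1): (-1) + (-8) + 13 + 8 = 12
σ = (2, 4, 1, 3): (-1) + 17 + 18 + 30 = 64
σ = (2, 4, 3, 1): (-1) + 17 + 22 + 8 = 46
σ = (3, 1, 2, 4): 23 + 6 + 1 + 28 = 58
σ = (3, 1, 4, 2): 23 + 6 + 13 + 24 = 66
σ = (3, 2, 1, 4): 23 + 8 + 18 + 28 = 77
σ = (3, 2, 4, 1): 23 + 8 + 13 + 8 = 52
σ = (3, 4, 1, 2): 23 + 17 + 18 + 24 = 82
σ = (3, 4, 2, 1): 23 + 17 + 1 + 8 = 49
σ = (4, 1, 2, 3): 0 + 6 + 1 + 30 = 37
σ = (4, 1, 3, 2): 0 + 6 + 22 + 24 = 52
σ = (4, 2, 1, 3): 0 + 8 + 18 + 30 = 56
σ = (4, 2, 3, 1): 0 + 8 + 22 + 8 = 38
σ = (4, 3, 1, 2): 0 + (-8) + 18 + 24 = 34
σ = (4, 3, 2, 1): 0 + (-8) + 1 + 8 = 1
Optimal value attained by: σ = (3, 4, 1, 2).
Answer: det⊕(G) = 82; verdict: NONSINGULAR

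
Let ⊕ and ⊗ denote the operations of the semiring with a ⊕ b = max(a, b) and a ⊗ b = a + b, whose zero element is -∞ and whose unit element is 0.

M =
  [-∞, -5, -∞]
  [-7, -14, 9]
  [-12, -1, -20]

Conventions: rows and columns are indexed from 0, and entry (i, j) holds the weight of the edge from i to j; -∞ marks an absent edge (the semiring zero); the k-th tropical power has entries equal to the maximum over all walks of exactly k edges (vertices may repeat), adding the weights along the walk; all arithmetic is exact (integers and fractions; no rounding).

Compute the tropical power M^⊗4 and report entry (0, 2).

M^⊗2:
  [-12, -19, 4]
  [-3, 8, -5]
  [-8, -15, 8]
M^⊗3:
  [-8, 3, -10]
  [1, -6, 17]
  [-4, 7, -6]
M^⊗4:
  [-4, -11, 12]
  [5, 16, 3]
  [0, -7, 16]
Key observation: the optimum is the walk 0->1->2->1->2, with weight (-5) + 9 + (-1) + 9 = 12.
Optimal value attained by: walk 0->1->2->1->2.
Answer: (M^⊗4)[0][2] = 12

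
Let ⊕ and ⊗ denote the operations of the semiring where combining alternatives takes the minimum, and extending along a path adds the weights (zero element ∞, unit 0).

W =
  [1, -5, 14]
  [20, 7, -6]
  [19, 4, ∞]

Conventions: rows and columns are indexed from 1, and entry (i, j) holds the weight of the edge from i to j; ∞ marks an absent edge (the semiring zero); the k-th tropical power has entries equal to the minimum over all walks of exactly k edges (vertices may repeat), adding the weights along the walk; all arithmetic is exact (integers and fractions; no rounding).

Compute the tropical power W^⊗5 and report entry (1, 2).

W^⊗2:
  [2, -4, -11]
  [13, -2, 1]
  [20, 11, -2]
W^⊗3:
  [3, -7, -10]
  [14, 5, -8]
  [17, 2, 5]
W^⊗4:
  [4, -6, -13]
  [11, -4, -1]
  [18, 9, -4]
W^⊗5:
  [5, -9, -12]
  [12, 3, -10]
  [15, 0, 3]
Key observation: the optimum is the walk 1->2->3->2->3->2, with weight (-5) + (-6) + 4 + (-6) + 4 = -9.
Optimal value attained by: walk 1->2->3->2->3->2.
Answer: (W^⊗5)[1][2] = -9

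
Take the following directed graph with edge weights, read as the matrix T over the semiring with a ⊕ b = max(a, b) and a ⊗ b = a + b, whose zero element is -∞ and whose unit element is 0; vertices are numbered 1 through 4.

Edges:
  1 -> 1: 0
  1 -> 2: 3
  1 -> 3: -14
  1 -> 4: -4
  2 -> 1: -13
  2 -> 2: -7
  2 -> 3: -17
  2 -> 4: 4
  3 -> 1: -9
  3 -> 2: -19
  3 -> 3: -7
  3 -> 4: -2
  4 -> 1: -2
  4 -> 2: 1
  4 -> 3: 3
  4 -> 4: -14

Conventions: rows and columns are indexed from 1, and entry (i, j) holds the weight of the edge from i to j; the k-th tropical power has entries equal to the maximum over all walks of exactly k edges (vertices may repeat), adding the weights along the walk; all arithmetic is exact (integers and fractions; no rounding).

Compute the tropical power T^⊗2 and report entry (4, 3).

T^⊗2:
  [0, 3, -1, 7]
  [2, 5, 7, -3]
  [-4, -1, 1, -9]
  [-2, 1, -4, 5]
Key observation: the optimum is the walk 4->3->3, with weight 3 + (-7) = -4.
Optimal value attained by: walk 4->3->3.
Answer: (T^⊗2)[4][3] = -4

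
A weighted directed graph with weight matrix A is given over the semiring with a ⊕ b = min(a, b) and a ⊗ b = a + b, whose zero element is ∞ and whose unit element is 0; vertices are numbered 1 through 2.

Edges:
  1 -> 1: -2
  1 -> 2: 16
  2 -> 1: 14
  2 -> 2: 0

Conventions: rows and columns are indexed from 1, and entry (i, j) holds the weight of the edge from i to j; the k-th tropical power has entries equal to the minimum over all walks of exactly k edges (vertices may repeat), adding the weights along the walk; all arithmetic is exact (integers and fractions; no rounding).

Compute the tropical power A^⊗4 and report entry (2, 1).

A^⊗2:
  [-4, 14]
  [12, 0]
A^⊗3:
  [-6, 12]
  [10, 0]
A^⊗4:
  [-8, 10]
  [8, 0]
Key observation: the optimum is the walk 2->1->1->1->1, with weight 14 + (-2) + (-2) + (-2) = 8.
Optimal value attained by: walk 2->1->1->1->1.
Answer: (A^⊗4)[2][1] = 8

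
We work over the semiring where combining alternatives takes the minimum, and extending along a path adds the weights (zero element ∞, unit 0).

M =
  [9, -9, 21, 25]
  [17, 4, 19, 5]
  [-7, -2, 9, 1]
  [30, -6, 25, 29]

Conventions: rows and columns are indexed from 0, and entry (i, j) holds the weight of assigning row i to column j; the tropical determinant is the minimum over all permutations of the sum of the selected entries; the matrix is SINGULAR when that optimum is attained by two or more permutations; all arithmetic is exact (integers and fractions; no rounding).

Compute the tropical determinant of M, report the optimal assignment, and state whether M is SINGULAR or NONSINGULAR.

σ = (0, 1, 2, 3): 9 + 4 + 9 + 29 = 51
σ = (0, 1, 3, 2): 9 + 4 + 1 + 25 = 39
σ = (0, 2, 1, 3): 9 + 19 + (-2) + 29 = 55
σ = (0, 2, 3, 1): 9 + 19 + 1 + (-6) = 23
σ = (0, 3, 1, 2): 9 + 5 + (-2) + 25 = 37
σ = (0, 3, 2, 1): 9 + 5 + 9 + (-6) = 17
σ = (1, 0, 2, 3): (-9) + 17 + 9 + 29 = 46
σ = (1, 0, 3, 2): (-9) + 17 + 1 + 25 = 34
σ = (1, 2, 0, 3): (-9) + 19 + (-7) + 29 = 32
σ = (1, 2, 3, 0): (-9) + 19 + 1 + 30 = 41
σ = (1, 3, 0, 2): (-9) + 5 + (-7) + 25 = 14
σ = (1, 3, 2, 0): (-9) + 5 + 9 + 30 = 35
σ = (2, 0, 1, 3): 21 + 17 + (-2) + 29 = 65
σ = (2, 0, 3, 1): 21 + 17 + 1 + (-6) = 33
σ = (2, 1, 0, 3): 21 + 4 + (-7) + 29 = 47
σ = (2, 1, 3, 0): 21 + 4 + 1 + 30 = 56
σ = (2, 3, 0, 1): 21 + 5 + (-7) + (-6) = 13
σ = (2, 3, 1, 0): 21 + 5 + (-2) + 30 = 54
σ = (3, 0, 1, 2): 25 + 17 + (-2) + 25 = 65
σ = (3, 0, 2, 1): 25 + 17 + 9 + (-6) = 45
σ = (3, 1, 0, 2): 25 + 4 + (-7) + 25 = 47
σ = (3, 1, 2, 0): 25 + 4 + 9 + 30 = 68
σ = (3, 2, 0, 1): 25 + 19 + (-7) + (-6) = 31
σ = (3, 2, 1, 0): 25 + 19 + (-2) + 30 = 72
Optimal value attained by: σ = (2, 3, 0, 1).
Answer: det⊕(M) = 13; verdict: NONSINGULAR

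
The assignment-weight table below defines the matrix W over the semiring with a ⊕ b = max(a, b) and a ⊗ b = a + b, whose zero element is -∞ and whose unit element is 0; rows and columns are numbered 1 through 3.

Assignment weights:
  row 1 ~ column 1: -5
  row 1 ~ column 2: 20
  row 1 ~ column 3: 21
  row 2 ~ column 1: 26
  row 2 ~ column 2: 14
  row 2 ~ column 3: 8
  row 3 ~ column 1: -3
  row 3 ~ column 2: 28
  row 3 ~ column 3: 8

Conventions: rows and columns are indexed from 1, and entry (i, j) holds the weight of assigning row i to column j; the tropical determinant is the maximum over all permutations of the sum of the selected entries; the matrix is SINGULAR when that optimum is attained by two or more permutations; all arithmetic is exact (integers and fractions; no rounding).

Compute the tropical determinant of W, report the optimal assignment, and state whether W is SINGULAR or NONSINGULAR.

σ = (1, 2, 3): (-5) + 14 + 8 = 17
σ = (1, 3, 2): (-5) + 8 + 28 = 31
σ = (2, 1, 3): 20 + 26 + 8 = 54
σ = (2, 3, 1): 20 + 8 + (-3) = 25
σ = (3, 1, 2): 21 + 26 + 28 = 75
σ = (3, 2, 1): 21 + 14 + (-3) = 32
Optimal value attained by: σ = (3, 1, 2).
Answer: det⊕(W) = 75; verdict: NONSINGULAR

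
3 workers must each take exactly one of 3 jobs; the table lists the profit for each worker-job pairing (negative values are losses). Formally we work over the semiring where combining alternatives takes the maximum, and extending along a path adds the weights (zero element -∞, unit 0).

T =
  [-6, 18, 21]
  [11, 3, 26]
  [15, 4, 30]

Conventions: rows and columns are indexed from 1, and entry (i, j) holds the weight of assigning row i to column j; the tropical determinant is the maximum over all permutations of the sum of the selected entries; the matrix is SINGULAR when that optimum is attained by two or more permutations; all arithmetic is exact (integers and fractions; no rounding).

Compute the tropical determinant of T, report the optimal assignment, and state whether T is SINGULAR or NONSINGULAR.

σ = (1, 2, 3): (-6) + 3 + 30 = 27
σ = (1, 3, 2): (-6) + 26 + 4 = 24
σ = (2, 1, 3): 18 + 11 + 30 = 59
σ = (2, 3, 1): 18 + 26 + 15 = 59
σ = (3, 1, 2): 21 + 11 + 4 = 36
σ = (3, 2, 1): 21 + 3 + 15 = 39
Optimal value attained by: σ = (2, 1, 3).
Answer: det⊕(T) = 59; verdict: SINGULAR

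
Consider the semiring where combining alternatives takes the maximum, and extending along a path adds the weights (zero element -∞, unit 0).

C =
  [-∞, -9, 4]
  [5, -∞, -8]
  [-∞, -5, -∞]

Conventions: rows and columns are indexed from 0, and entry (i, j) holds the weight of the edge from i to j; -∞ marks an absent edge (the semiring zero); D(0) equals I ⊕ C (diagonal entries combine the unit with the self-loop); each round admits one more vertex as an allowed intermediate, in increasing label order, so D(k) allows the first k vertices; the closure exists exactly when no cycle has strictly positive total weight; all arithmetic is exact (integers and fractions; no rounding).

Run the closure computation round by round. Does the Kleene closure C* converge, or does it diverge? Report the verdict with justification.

D(0):
  [0, -9, 4]
  [5, 0, -8]
  [-∞, -5, 0]
D(1):
  [0, -9, 4]
  [5, 0, 9]
  [-∞, -5, 0]
Detection: at round 2, diagonal entry (2, 2) turns strictly positive.
Key observation: the cycle 2->1->0->2 has total weight (-5) + 5 + 4, which is strictly positive.
Answer: DIVERGES — positive cycle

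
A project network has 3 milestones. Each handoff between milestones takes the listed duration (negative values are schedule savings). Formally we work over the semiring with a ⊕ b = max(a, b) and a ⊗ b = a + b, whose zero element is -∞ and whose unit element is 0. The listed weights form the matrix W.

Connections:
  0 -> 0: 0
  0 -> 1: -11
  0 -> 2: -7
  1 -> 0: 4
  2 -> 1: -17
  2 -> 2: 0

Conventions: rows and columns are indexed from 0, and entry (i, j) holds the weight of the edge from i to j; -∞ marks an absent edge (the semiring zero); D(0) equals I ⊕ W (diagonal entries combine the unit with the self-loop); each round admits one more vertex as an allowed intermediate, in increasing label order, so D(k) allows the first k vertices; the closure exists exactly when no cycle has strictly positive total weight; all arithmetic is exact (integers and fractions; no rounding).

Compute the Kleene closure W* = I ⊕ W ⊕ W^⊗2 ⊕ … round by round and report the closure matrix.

D(0):
  [0, -11, -7]
  [4, 0, -∞]
  [-∞, -17, 0]
D(1):
  [0, -11, -7]
  [4, 0, -3]
  [-∞, -17, 0]
D(2):
  [0, -11, -7]
  [4, 0, -3]
  [-13, -17, 0]
D(3):
  [0, -11, -7]
  [4, 0, -3]
  [-13, -17, 0]
Answer: W* = [[0, -11, -7], [4, 0, -3], [-13, -17, 0]]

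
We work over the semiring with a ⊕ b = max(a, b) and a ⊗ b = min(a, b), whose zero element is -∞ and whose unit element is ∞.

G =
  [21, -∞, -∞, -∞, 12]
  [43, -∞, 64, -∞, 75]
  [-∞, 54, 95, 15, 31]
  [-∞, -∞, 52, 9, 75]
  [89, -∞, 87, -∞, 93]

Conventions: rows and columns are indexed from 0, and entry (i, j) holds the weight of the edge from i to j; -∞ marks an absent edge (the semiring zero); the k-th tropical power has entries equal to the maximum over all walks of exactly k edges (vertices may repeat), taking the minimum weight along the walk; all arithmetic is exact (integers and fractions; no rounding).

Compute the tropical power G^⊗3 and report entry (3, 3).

G^⊗2:
  [21, -∞, 12, -∞, 12]
  [75, 54, 75, 15, 75]
  [43, 54, 95, 15, 54]
  [75, 52, 75, 15, 75]
  [89, 54, 87, 15, 93]
G^⊗3:
  [21, 12, 12, 12, 12]
  [75, 54, 75, 15, 75]
  [54, 54, 95, 15, 54]
  [75, 54, 75, 15, 75]
  [89, 54, 87, 15, 93]
Key observation: the optimum is the walk 3->2->2->3, with weight 52 min 95 min 15 = 15.
Optimal value attained by: walk 3->2->2->3.
Answer: (G^⊗3)[3][3] = 15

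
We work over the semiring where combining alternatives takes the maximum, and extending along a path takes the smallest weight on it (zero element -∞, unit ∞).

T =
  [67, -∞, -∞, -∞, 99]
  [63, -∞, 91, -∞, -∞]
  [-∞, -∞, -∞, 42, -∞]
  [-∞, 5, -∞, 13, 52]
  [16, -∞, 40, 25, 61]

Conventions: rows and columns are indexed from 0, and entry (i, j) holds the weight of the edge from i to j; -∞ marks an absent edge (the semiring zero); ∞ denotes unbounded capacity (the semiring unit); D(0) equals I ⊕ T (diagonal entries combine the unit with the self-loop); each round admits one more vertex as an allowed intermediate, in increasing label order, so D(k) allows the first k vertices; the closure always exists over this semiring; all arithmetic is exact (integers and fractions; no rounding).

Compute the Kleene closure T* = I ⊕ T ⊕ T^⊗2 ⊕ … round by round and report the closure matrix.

D(0):
  [∞, -∞, -∞, -∞, 99]
  [63, ∞, 91, -∞, -∞]
  [-∞, -∞, ∞, 42, -∞]
  [-∞, 5, -∞, ∞, 52]
  [16, -∞, 40, 25, ∞]
D(1):
  [∞, -∞, -∞, -∞, 99]
  [63, ∞, 91, -∞, 63]
  [-∞, -∞, ∞, 42, -∞]
  [-∞, 5, -∞, ∞, 52]
  [16, -∞, 40, 25, ∞]
D(2):
  [∞, -∞, -∞, -∞, 99]
  [63, ∞, 91, -∞, 63]
  [-∞, -∞, ∞, 42, -∞]
  [5, 5, 5, ∞, 52]
  [16, -∞, 40, 25, ∞]
D(3):
  [∞, -∞, -∞, -∞, 99]
  [63, ∞, 91, 42, 63]
  [-∞, -∞, ∞, 42, -∞]
  [5, 5, 5, ∞, 52]
  [16, -∞, 40, 40, ∞]
D(4):
  [∞, -∞, -∞, -∞, 99]
  [63, ∞, 91, 42, 63]
  [5, 5, ∞, 42, 42]
  [5, 5, 5, ∞, 52]
  [16, 5, 40, 40, ∞]
D(5):
  [∞, 5, 40, 40, 99]
  [63, ∞, 91, 42, 63]
  [16, 5, ∞, 42, 42]
  [16, 5, 40, ∞, 52]
  [16, 5, 40, 40, ∞]
Answer: T* = [[∞, 5, 40, 40, 99], [63, ∞, 91, 42, 63], [16, 5, ∞, 42, 42], [16, 5, 40, ∞, 52], [16, 5, 40, 40, ∞]]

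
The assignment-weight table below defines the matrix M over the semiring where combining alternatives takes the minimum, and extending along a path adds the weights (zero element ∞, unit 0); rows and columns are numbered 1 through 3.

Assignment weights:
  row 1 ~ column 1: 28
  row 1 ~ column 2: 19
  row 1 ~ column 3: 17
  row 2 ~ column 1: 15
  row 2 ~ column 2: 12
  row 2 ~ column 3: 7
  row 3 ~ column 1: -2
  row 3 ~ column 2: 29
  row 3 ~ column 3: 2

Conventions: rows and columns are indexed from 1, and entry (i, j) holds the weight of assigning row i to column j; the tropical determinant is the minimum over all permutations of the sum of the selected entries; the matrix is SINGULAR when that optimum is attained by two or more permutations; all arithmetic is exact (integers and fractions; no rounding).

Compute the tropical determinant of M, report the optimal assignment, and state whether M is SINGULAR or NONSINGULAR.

σ = (1, 2, 3): 28 + 12 + 2 = 42
σ = (1, 3, 2): 28 + 7 + 29 = 64
σ = (2, 1, 3): 19 + 15 + 2 = 36
σ = (2, 3, 1): 19 + 7 + (-2) = 24
σ = (3, 1, 2): 17 + 15 + 29 = 61
σ = (3, 2, 1): 17 + 12 + (-2) = 27
Optimal value attained by: σ = (2, 3, 1).
Answer: det⊕(M) = 24; verdict: NONSINGULAR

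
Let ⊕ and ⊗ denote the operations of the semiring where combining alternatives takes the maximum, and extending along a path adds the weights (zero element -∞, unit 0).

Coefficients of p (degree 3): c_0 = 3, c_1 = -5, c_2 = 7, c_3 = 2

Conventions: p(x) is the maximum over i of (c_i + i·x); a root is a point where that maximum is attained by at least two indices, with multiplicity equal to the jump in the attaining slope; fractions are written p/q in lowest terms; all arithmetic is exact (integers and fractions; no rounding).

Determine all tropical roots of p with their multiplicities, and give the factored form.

hull edge (i=0, c=3) to (i=2, c=7): slope 2, span 2
hull edge (i=2, c=7) to (i=3, c=2): slope -5, span 1
Factored form: p(x) = 2 ⊗ (x ⊕ (-2)) ⊗ (x ⊕ (-2)) ⊗ (x ⊕ 5)
Answer: roots = -2 (mult 2), 5 (mult 1)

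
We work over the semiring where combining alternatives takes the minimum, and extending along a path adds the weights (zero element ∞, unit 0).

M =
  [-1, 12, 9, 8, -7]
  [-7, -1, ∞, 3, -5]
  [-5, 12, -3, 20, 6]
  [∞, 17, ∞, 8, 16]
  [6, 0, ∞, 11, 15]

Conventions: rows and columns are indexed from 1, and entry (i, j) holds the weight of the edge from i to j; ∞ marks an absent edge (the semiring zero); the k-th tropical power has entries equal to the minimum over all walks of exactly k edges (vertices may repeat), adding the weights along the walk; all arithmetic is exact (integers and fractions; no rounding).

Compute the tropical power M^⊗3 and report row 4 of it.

M^⊗2:
  [-2, -7, 6, 4, -8]
  [-8, -5, 2, 1, -14]
  [-8, 6, -6, 3, -12]
  [10, 16, ∞, 16, 12]
  [-7, -1, 15, 3, -5]
M^⊗3:
  [-14, -8, 3, -4, -12]
  [-12, -14, -1, -3, -15]
  [-11, -12, -9, -1, -15]
  [9, 12, 19, 18, 3]
  [-8, -5, 2, 1, -14]
Answer: row 4 of M^⊗3 = [9, 12, 19, 18, 3]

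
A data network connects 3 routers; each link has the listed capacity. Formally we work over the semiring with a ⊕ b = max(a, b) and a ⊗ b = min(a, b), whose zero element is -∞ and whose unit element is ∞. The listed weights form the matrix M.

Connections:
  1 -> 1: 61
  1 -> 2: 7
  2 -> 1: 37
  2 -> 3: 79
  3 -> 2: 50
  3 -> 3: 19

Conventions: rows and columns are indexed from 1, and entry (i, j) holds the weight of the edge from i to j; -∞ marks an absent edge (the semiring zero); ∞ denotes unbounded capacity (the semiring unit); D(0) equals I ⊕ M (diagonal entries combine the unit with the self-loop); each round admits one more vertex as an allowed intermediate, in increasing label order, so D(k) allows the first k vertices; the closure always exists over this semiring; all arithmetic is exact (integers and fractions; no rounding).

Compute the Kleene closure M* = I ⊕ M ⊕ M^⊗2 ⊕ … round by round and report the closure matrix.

D(0):
  [∞, 7, -∞]
  [37, ∞, 79]
  [-∞, 50, ∞]
D(1):
  [∞, 7, -∞]
  [37, ∞, 79]
  [-∞, 50, ∞]
D(2):
  [∞, 7, 7]
  [37, ∞, 79]
  [37, 50, ∞]
D(3):
  [∞, 7, 7]
  [37, ∞, 79]
  [37, 50, ∞]
Answer: M* = [[∞, 7, 7], [37, ∞, 79], [37, 50, ∞]]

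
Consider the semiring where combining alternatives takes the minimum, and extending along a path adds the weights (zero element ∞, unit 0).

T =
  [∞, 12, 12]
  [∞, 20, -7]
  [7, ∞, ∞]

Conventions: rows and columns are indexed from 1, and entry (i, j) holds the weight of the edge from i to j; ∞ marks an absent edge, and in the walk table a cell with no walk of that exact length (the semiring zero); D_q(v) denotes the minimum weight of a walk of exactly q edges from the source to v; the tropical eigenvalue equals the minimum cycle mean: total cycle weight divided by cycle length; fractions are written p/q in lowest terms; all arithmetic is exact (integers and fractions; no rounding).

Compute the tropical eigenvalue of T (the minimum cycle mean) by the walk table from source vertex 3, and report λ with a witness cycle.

q=0: [∞, ∞, 0]
q=1: [7, ∞, ∞]
q=2: [∞, 19, 19]
q=3: [26, 39, 12]
Optimal cycle mean attained by: cycle 1->2->3->1, total 12 + (-7) + 7, length 3.
Answer: λ = 4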